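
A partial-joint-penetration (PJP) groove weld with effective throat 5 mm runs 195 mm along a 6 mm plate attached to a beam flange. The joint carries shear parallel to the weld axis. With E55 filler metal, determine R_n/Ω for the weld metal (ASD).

E55XX → F_EXX = 550 MPa.
Effective throat (given) t_e = 5 mm.
A_we = 5 × 195 = 975 mm².
F_nw = 0.6 F_EXX = 330 MPa.
R_n/Ω = (330 × 975) / 2.0 × 10⁻³ = 160.9 kN.

R_n/Ω ≈ 161 kN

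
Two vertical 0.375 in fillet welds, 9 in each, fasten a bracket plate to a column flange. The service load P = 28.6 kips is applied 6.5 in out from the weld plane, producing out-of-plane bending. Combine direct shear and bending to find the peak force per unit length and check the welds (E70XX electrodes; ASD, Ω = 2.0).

f_max ≈ 7.07 kip/in; NOT adequate

E70XX → F_EXX = 70 ksi.
L_w = 2 × 9 = 18 in; section modulus (unit throat) S = 2 × L²/6 = 27 in².
Direct shear f_v = P/L_w = 28.6/18 = 1.589 kip/in.
Moment M = P × e = 28.6 × 6.5 = 185.9 kip·in; bending f_b = M/S = 6.885 kip/in.
f_max = √(f_v² + f_b²) = √(1.589² + 6.885²) = 7.066 kip/in.
r_n/Ω = (1/2.0) × 0.6 × 70 × (0.707 × 0.375) = 5.568 kip/in → NOT adequate.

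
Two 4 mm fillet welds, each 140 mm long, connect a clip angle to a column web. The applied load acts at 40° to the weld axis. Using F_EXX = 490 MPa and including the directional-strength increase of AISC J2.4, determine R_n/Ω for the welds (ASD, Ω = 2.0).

t_e = 0.707 × 4 = 2.828 mm; A_we = 2.828 × 280 = 791.8 mm².
Directional factor: 1.0 + 0.5 sin^1.5(40°) = 1.258.
F_nw = 0.6 × 490 × 1.258 = 369.8 MPa.
R_n/Ω = (369.8 × 791.8) / 2.0 × 10⁻³ = 146.4 kN.

R_n/Ω ≈ 146 kN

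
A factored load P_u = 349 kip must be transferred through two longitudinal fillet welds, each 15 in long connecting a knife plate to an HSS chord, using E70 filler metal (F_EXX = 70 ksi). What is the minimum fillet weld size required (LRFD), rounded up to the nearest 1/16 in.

Total weld length L = 30 in.
Required throat t_e = P_u / (φ × 0.6 F_EXX × L) = 349 / (0.75 × 0.6 × 70 × 30) = 0.3693 in.
Required leg w = t_e / 0.707 = 0.5224 in → use 9/16 in.

w = 9/16 in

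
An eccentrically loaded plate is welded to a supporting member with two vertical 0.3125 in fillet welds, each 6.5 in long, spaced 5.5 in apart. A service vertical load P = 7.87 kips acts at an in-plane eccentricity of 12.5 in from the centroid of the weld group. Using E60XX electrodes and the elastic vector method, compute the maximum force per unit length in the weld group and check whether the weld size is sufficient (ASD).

f_max ≈ 3.33 kip/in; adequate

E60XX → F_EXX = 60 ksi.
Total weld length L_w = 13 in. Treat welds as unit-width lines.
Polar moment about centroid: J = 2[d³/12 + d(b/2)²] = 2[6.5³/12 + 6.5×2.75²] = 144.1 in³.
Direct shear f_v = P/L_w = 7.87 / 13 = 0.6054 kip/in (vertical).
Torsion M = P·e = 7.87 × 12.5 = 98.375 kip·in.
Critical point at (x, y) = (2.75, 3.25) from centroid. f_tx = M·y/J = 2.219 kip/in; f_ty = M·x/J = 1.878 kip/in.
Resultant f_max = √[f_tx² + (f_v + f_ty)²] = √[2.219² + (0.6054 + 1.878)²] = 3.33 kip/in.
Capacity per unit length: r_n/Ω = (1/2.0) × 0.6 × 60 × (0.707 × 0.3125) = 3.977 kip/in.
3.33 ≤ 3.977 → adequate.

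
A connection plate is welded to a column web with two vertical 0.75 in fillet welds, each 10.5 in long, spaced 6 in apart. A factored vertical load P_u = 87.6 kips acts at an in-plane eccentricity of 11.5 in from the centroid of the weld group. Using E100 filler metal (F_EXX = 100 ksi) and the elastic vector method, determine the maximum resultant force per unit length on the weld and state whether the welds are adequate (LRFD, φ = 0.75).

Total weld length L_w = 21 in. Treat welds as unit-width lines.
Polar moment about centroid: J = 2[d³/12 + d(b/2)²] = 2[10.5³/12 + 10.5×3²] = 381.9 in³.
Direct shear f_v = P/L_w = 87.6 / 21 = 4.171 kip/in (vertical).
Torsion M = P·e = 87.6 × 11.5 = 1007.4 kip·in.
Critical point at (x, y) = (3, 5.25) from centroid. f_tx = M·y/J = 13.85 kip/in; f_ty = M·x/J = 7.913 kip/in.
Resultant f_max = √[f_tx² + (f_v + f_ty)²] = √[13.85² + (4.171 + 7.913)²] = 18.38 kip/in.
Capacity per unit length: φr_n = 0.75 × 0.6 × 100 × (0.707 × 0.75) = 23.86 kip/in.
18.38 ≤ 23.86 → adequate.

f_max ≈ 18.4 kip/in; adequate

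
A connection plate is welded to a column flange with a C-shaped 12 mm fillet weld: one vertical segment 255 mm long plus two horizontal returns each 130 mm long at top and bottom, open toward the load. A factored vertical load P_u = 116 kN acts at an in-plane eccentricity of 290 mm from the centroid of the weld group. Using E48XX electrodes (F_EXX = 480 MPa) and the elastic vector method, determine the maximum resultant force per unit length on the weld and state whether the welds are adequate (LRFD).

f_max ≈ 980 N/mm; adequate

Total weld length L_w = 515 mm. Treat welds as unit-width lines.
Centroid: x̄ = 2×130×65 / 515 = 32.82 mm from the vertical weld.
Polar moment about centroid: J = I_x + I_y = [255³/12 + 2×130×127.5²] + [255×32.82² + 2(130³/12 + 130×32.18²)] = 6518000 mm³.
Direct shear f_v = P/L_w = 116×10³ / 515 = 225.2 N/mm (vertical).
Torsion M = P·e = 116×10³ × 290 = 33640000 N·mm.
Critical point at (x, y) = (97.18, 127.5) from centroid. f_tx = M·y/J = 658 N/mm; f_ty = M·x/J = 501.5 N/mm.
Resultant f_max = √[f_tx² + (f_v + f_ty)²] = √[658² + (225.2 + 501.5)²] = 980.4 N/mm.
Capacity per unit length: φr_n = 0.75 × 0.6 × 480 × (0.707 × 12) = 1833 N/mm.
980.4 ≤ 1833 → adequate.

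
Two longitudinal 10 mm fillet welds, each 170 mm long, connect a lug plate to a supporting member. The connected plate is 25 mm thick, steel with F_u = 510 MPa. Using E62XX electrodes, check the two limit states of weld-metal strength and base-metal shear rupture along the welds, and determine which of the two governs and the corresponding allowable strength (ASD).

R_n/Ω ≈ 447 kN (weld metal governs)

E62XX → F_EXX = 620 MPa.
t_e = 0.707 × 10 = 7.07 mm; L = 340 mm.
Weld metal: R_n/Ω = (1/2.0) × 0.6 × 620 × 7.07 × 340 × 10⁻³ = 447.1 kN.
Base metal (shear rupture): R_n/Ω = (1/2.0) × 0.6 × 510 × 25 × 340 × 10⁻³ = 1300 kN.
Governing: weld metal.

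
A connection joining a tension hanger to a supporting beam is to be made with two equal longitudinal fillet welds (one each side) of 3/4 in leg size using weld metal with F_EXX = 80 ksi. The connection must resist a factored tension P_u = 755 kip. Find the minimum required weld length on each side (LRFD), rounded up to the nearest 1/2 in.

Throat t_e = 0.707 × 0.75 = 0.5302 in.
φr_n = 0.75 × 0.6 × 80 × 0.5302 = 19.09 kip/in.
L_req = P_u / φr_n = 755 / 19.09 = 39.55 in total.
Per side: 39.55 / 2 = 19.78 in.
Round up → use L = 20 in on each side.

L = 20 in on each side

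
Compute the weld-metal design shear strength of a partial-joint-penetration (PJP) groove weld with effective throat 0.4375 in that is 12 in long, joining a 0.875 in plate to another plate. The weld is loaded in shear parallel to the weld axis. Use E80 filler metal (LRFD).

E80XX → F_EXX = 80 ksi.
Effective throat (given) t_e = 0.4375 in.
A_we = 0.4375 × 12 = 5.25 in².
F_nw = 0.6 F_EXX = 48 ksi.
φR_n = 0.75 × 48 × 5.25 = 189 kip.

φR_n ≈ 189 kip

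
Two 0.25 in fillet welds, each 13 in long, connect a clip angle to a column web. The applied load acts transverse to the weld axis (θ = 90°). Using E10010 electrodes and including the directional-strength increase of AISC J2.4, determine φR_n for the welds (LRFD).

E100XX → F_EXX = 100 ksi.
t_e = 0.707 × 0.25 = 0.1767 in; A_we = 0.1767 × 26 = 4.595 in².
Directional factor: 1.0 + 0.5 sin^1.5(90°) = 1.5.
F_nw = 0.6 × 100 × 1.5 = 90 ksi.
φR_n = 0.75 × 90 × 4.595 = 310.2 kips.

φR_n ≈ 310 kips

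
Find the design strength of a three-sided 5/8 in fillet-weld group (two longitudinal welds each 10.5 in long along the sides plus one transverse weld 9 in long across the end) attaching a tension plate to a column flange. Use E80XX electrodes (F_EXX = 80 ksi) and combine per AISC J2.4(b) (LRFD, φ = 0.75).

t_e = 0.707 × 0.625 = 0.4419 in.
R_nwl = 0.6 × 80 × 0.4419 × 21 = 445.4 kips (longitudinal, 2 welds).
R_nwt = 0.6 × 80 × 0.4419 × 9 = 190.9 kips (transverse, base value).
(i) R_nwl + R_nwt = 636.3 kips; (ii) 0.85 R_nwl + 1.5 R_nwt = 664.9 kips.
R_n = max = 664.9 kips [governs: (ii)]; φR_n = 498.7 kips.

φR_n ≈ 499 kips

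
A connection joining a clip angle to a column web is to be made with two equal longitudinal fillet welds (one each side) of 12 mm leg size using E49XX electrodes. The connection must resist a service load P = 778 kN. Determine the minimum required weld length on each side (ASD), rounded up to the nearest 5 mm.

L = 315 mm on each side

E49XX → F_EXX = 490 MPa.
Throat t_e = 0.707 × 12 = 8.484 mm.
r_n/Ω = (0.6 × 490 × 8.484) / 2.0 = 1247 N/mm = 1.247 kN/mm.
L_req = P / (r_n/Ω) = 778 / 1.247 = 623.8 mm total.
Per side: 623.8 / 2 = 311.9 mm.
Round up → use L = 315 mm on each side.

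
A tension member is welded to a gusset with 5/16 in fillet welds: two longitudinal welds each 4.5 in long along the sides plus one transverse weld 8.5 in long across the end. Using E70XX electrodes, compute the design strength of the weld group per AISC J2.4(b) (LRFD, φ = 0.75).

φR_n ≈ 142 kip

E70XX → F_EXX = 70 ksi.
t_e = 0.707 × 0.3125 = 0.2209 in.
R_nwl = 0.6 × 70 × 0.2209 × 9 = 83.51 kip (longitudinal, 2 welds).
R_nwt = 0.6 × 70 × 0.2209 × 8.5 = 78.87 kip (transverse, base value).
(i) R_nwl + R_nwt = 162.4 kip; (ii) 0.85 R_nwl + 1.5 R_nwt = 189.3 kip.
R_n = max = 189.3 kip [governs: (ii)]; φR_n = 142 kip.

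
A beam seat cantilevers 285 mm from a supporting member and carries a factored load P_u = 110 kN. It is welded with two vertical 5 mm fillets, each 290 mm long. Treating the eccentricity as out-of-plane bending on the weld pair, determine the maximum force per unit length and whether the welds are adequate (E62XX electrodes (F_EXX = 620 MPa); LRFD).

L_w = 2 × 290 = 580 mm; section modulus (unit throat) S = 2 × L²/6 = 28030 mm².
Direct shear f_v = P/L_w = 110×10³/580 = 189.7 N/mm.
Moment M = P × e = 110×10³ × 285 = 31350000 N·mm; bending f_b = M/S = 1118 N/mm.
f_max = √(f_v² + f_b²) = √(189.7² + 1118²) = 1134 N/mm.
φr_n = 0.75 × 0.6 × 620 × (0.707 × 5) = 986.3 N/mm → NOT adequate.

f_max ≈ 1130 N/mm; NOT adequate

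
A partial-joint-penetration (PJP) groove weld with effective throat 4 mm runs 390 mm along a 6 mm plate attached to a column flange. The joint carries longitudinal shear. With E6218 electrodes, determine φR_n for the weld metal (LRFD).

E62XX → F_EXX = 620 MPa.
Effective throat (given) t_e = 4 mm.
A_we = 4 × 390 = 1560 mm².
F_nw = 0.6 F_EXX = 372 MPa.
φR_n = 0.75 × 372 × 1560 × 10⁻³ = 435.2 kN.

φR_n ≈ 435 kN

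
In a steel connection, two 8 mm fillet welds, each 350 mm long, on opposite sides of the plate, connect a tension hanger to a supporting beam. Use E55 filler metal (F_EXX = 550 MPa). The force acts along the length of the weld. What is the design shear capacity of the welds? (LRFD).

Effective throat t_e = 0.707 × 8 = 5.656 mm.
Total length L = 700 mm; A_we = 5.656 × 700 = 3959 mm².
F_nw = 0.6 F_EXX = 0.6 × 550 = 330 MPa.
φR_n = 0.75 × 330 × 3959 × 10⁻³ = 979.9 kN.

φR_n ≈ 980 kN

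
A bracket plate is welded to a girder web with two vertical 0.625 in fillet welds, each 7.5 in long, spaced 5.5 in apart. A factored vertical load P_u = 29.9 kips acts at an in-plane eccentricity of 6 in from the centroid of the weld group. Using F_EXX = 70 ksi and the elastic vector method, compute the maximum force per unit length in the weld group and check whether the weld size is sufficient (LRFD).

Total weld length L_w = 15 in. Treat welds as unit-width lines.
Polar moment about centroid: J = 2[d³/12 + d(b/2)²] = 2[7.5³/12 + 7.5×2.75²] = 183.8 in³.
Direct shear f_v = P/L_w = 29.9 / 15 = 1.993 kip/in (vertical).
Torsion M = P·e = 29.9 × 6 = 179.4 kip·in.
Critical point at (x, y) = (2.75, 3.75) from centroid. f_tx = M·y/J = 3.661 kip/in; f_ty = M·x/J = 2.685 kip/in.
Resultant f_max = √[f_tx² + (f_v + f_ty)²] = √[3.661² + (1.993 + 2.685)²] = 5.941 kip/in.
Capacity per unit length: φr_n = 0.75 × 0.6 × 70 × (0.707 × 0.625) = 13.92 kip/in.
5.941 ≤ 13.92 → adequate.

f_max ≈ 5.94 kip/in; adequate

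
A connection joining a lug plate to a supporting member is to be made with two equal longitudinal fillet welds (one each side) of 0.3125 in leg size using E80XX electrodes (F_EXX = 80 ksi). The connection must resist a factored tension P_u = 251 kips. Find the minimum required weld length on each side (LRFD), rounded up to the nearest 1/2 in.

Throat t_e = 0.707 × 0.3125 = 0.2209 in.
φr_n = 0.75 × 0.6 × 80 × 0.2209 = 7.954 kips/in.
L_req = P_u / φr_n = 251 / 7.954 = 31.56 in total.
Per side: 31.56 / 2 = 15.78 in.
Round up → use L = 16 in on each side.

L = 16 in on each side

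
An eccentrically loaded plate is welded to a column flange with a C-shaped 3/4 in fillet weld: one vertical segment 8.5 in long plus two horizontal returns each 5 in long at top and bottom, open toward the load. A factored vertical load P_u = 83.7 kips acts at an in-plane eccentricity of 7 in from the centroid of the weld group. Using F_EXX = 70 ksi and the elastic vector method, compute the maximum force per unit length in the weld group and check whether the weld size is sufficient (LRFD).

f_max ≈ 15 kip/in; adequate

Total weld length L_w = 18.5 in. Treat welds as unit-width lines.
Centroid: x̄ = 2×5×2.5 / 18.5 = 1.351 in from the vertical weld.
Polar moment about centroid: J = I_x + I_y = [8.5³/12 + 2×5×4.25²] + [8.5×1.351² + 2(5³/12 + 5×1.149²)] = 281.4 in³.
Direct shear f_v = P/L_w = 83.7 / 18.5 = 4.524 kip/in (vertical).
Torsion M = P·e = 83.7 × 7 = 585.9 kip·in.
Critical point at (x, y) = (3.649, 4.25) from centroid. f_tx = M·y/J = 8.85 kip/in; f_ty = M·x/J = 7.598 kip/in.
Resultant f_max = √[f_tx² + (f_v + f_ty)²] = √[8.85² + (4.524 + 7.598)²] = 15.01 kip/in.
Capacity per unit length: φr_n = 0.75 × 0.6 × 70 × (0.707 × 0.75) = 16.7 kip/in.
15.01 ≤ 16.7 → adequate.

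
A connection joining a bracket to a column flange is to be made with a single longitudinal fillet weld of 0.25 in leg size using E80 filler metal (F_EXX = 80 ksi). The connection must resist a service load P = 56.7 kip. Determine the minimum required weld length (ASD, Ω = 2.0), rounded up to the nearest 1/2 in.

Throat t_e = 0.707 × 0.25 = 0.1767 in.
r_n/Ω = (0.6 × 80 × 0.1767) / 2.0 = 4.242 kip/in.
L_req = P / (r_n/Ω) = 56.7 / 4.242 = 13.37 in total.
Round up → use L = 13.5 in.

L = 13.5 in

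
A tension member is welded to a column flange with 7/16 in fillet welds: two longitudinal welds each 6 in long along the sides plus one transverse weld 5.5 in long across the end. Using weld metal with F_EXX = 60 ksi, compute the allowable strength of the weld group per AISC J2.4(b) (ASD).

R_n/Ω ≈ 103 kips

t_e = 0.707 × 0.4375 = 0.3093 in.
R_nwl = 0.6 × 60 × 0.3093 × 12 = 133.6 kips (longitudinal, 2 welds).
R_nwt = 0.6 × 60 × 0.3093 × 5.5 = 61.24 kips (transverse, base value).
(i) R_nwl + R_nwt = 194.9 kips; (ii) 0.85 R_nwl + 1.5 R_nwt = 205.4 kips.
R_n = max = 205.4 kips [governs: (ii)]; R_n/Ω = 102.7 kips.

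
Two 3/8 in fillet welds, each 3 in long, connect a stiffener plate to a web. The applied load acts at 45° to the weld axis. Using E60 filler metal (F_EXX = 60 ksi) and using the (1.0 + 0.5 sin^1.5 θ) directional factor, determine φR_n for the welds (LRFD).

φR_n ≈ 55.7 kip

t_e = 0.707 × 0.375 = 0.2651 in; A_we = 0.2651 × 6 = 1.591 in².
Directional factor: 1.0 + 0.5 sin^1.5(45°) = 1.297.
F_nw = 0.6 × 60 × 1.297 = 46.7 ksi.
φR_n = 0.75 × 46.7 × 1.591 = 55.72 kip.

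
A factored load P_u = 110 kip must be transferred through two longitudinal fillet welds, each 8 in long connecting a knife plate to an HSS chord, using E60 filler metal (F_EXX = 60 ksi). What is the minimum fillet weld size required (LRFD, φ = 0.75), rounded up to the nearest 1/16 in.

w = 3/8 in

Total weld length L = 16 in.
Required throat t_e = P_u / (φ × 0.6 F_EXX × L) = 110 / (0.75 × 0.6 × 60 × 16) = 0.2546 in.
Required leg w = t_e / 0.707 = 0.3602 in → use 3/8 in.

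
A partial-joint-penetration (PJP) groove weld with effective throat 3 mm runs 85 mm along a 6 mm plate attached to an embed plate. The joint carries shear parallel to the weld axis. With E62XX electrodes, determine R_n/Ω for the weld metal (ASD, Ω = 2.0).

E62XX → F_EXX = 620 MPa.
Effective throat (given) t_e = 3 mm.
A_we = 3 × 85 = 255 mm².
F_nw = 0.6 F_EXX = 372 MPa.
R_n/Ω = (372 × 255) / 2.0 × 10⁻³ = 47.43 kN.

R_n/Ω ≈ 47.4 kN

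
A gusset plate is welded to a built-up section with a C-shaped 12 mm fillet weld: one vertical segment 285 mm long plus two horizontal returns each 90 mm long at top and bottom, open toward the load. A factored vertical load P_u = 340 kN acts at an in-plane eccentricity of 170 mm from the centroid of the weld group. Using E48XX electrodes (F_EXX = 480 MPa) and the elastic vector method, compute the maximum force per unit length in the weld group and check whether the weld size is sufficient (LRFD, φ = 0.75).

f_max ≈ 2000 N/mm; NOT adequate

Total weld length L_w = 465 mm. Treat welds as unit-width lines.
Centroid: x̄ = 2×90×45 / 465 = 17.42 mm from the vertical weld.
Polar moment about centroid: J = I_x + I_y = [285³/12 + 2×90×142.5²] + [285×17.42² + 2(90³/12 + 90×27.58²)] = 5929000 mm³.
Direct shear f_v = P/L_w = 340×10³ / 465 = 731.2 N/mm (vertical).
Torsion M = P·e = 340×10³ × 170 = 57800000 N·mm.
Critical point at (x, y) = (72.58, 142.5) from centroid. f_tx = M·y/J = 1389 N/mm; f_ty = M·x/J = 707.6 N/mm.
Resultant f_max = √[f_tx² + (f_v + f_ty)²] = √[1389² + (731.2 + 707.6)²] = 2000 N/mm.
Capacity per unit length: φr_n = 0.75 × 0.6 × 480 × (0.707 × 12) = 1833 N/mm.
2000 > 1833 → NOT adequate.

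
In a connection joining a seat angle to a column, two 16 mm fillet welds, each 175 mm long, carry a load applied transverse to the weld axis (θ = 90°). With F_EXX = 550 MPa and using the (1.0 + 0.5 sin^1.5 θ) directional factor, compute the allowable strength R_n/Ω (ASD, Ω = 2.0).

t_e = 0.707 × 16 = 11.31 mm; A_we = 11.31 × 350 = 3959 mm².
Directional factor: 1.0 + 0.5 sin^1.5(90°) = 1.5.
F_nw = 0.6 × 550 × 1.5 = 495 MPa.
R_n/Ω = (495 × 3959) / 2.0 × 10⁻³ = 979.9 kN.

R_n/Ω ≈ 980 kN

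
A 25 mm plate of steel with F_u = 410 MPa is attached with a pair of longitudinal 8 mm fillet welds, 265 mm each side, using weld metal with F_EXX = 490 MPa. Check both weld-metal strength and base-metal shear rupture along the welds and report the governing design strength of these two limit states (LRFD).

t_e = 0.707 × 8 = 5.656 mm; L = 530 mm.
Weld metal: φR_n = 0.75 × 0.6 × 490 × 5.656 × 530 × 10⁻³ = 661 kN.
Base metal (shear rupture): φR_n = 0.75 × 0.6 × 410 × 25 × 530 × 10⁻³ = 2445 kN.
Governing: weld metal.

φR_n ≈ 661 kN (weld metal governs)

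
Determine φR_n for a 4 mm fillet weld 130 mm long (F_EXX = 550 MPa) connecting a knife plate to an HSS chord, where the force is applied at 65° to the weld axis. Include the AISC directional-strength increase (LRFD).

φR_n ≈ 130 kN

t_e = 0.707 × 4 = 2.828 mm; A_we = 2.828 × 130 = 367.6 mm².
Directional factor: 1.0 + 0.5 sin^1.5(65°) = 1.431.
F_nw = 0.6 × 550 × 1.431 = 472.4 MPa.
φR_n = 0.75 × 472.4 × 367.6 × 10⁻³ = 130.2 kN.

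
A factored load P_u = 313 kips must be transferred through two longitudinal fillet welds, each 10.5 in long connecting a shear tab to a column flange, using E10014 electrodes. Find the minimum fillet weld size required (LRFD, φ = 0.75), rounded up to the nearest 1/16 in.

w = 1/2 in

E100XX → F_EXX = 100 ksi.
Total weld length L = 21 in.
Required throat t_e = P_u / (φ × 0.6 F_EXX × L) = 313 / (0.75 × 0.6 × 100 × 21) = 0.3312 in.
Required leg w = t_e / 0.707 = 0.4685 in → use 1/2 in.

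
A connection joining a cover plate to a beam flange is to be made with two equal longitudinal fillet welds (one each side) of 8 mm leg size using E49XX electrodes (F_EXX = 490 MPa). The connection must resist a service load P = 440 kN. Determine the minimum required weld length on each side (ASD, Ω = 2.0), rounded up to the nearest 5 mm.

Throat t_e = 0.707 × 8 = 5.656 mm.
r_n/Ω = (0.6 × 490 × 5.656) / 2.0 = 831.4 N/mm = 0.8314 kN/mm.
L_req = P / (r_n/Ω) = 440 / 0.8314 = 529.2 mm total.
Per side: 529.2 / 2 = 264.6 mm.
Round up → use L = 265 mm on each side.

L = 265 mm on each side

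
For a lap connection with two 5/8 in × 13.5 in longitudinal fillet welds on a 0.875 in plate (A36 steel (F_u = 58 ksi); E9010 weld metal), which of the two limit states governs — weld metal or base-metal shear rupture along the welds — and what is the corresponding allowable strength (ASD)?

E90XX → F_EXX = 90 ksi.
t_e = 0.707 × 0.625 = 0.4419 in; L = 27 in.
Weld metal: R_n/Ω = (1/2.0) × 0.6 × 90 × 0.4419 × 27 = 322.1 kips.
Base metal (shear rupture): R_n/Ω = (1/2.0) × 0.6 × 58 × 0.875 × 27 = 411.1 kips.
Governing: weld metal.

R_n/Ω ≈ 322 kips (weld metal governs)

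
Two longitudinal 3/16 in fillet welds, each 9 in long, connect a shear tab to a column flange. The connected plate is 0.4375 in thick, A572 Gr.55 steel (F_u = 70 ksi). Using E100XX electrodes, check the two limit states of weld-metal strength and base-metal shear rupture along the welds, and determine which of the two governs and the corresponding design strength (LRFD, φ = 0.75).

E100XX → F_EXX = 100 ksi.
t_e = 0.707 × 0.1875 = 0.1326 in; L = 18 in.
Weld metal: φR_n = 0.75 × 0.6 × 100 × 0.1326 × 18 = 107.4 kip.
Base metal (shear rupture): φR_n = 0.75 × 0.6 × 70 × 0.4375 × 18 = 248.1 kip.
Governing: weld metal.

φR_n ≈ 107 kip (weld metal governs)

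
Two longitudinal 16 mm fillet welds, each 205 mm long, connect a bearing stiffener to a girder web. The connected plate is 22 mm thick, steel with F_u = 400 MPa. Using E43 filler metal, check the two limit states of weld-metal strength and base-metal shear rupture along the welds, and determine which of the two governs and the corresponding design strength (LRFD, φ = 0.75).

φR_n ≈ 897 kN (weld metal governs)

E43XX → F_EXX = 430 MPa.
t_e = 0.707 × 16 = 11.31 mm; L = 410 mm.
Weld metal: φR_n = 0.75 × 0.6 × 430 × 11.31 × 410 × 10⁻³ = 897.4 kN.
Base metal (shear rupture): φR_n = 0.75 × 0.6 × 400 × 22 × 410 × 10⁻³ = 1624 kN.
Governing: weld metal.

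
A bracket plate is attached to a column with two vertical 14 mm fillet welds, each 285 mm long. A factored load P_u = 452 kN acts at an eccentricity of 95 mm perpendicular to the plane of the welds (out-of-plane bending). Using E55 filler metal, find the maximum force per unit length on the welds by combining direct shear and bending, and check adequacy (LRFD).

f_max ≈ 1770 N/mm; adequate

E55XX → F_EXX = 550 MPa.
L_w = 2 × 285 = 570 mm; section modulus (unit throat) S = 2 × L²/6 = 27080 mm².
Direct shear f_v = P/L_w = 452×10³/570 = 793 N/mm.
Moment M = P × e = 452×10³ × 95 = 42940000 N·mm; bending f_b = M/S = 1586 N/mm.
f_max = √(f_v² + f_b²) = √(793² + 1586²) = 1773 N/mm.
φr_n = 0.75 × 0.6 × 550 × (0.707 × 14) = 2450 N/mm → adequate.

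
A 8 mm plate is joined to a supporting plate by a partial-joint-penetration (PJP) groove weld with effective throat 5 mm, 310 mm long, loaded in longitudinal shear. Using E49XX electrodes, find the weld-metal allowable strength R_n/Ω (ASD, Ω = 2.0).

R_n/Ω ≈ 228 kN

E49XX → F_EXX = 490 MPa.
Effective throat (given) t_e = 5 mm.
A_we = 5 × 310 = 1550 mm².
F_nw = 0.6 F_EXX = 294 MPa.
R_n/Ω = (294 × 1550) / 2.0 × 10⁻³ = 227.8 kN.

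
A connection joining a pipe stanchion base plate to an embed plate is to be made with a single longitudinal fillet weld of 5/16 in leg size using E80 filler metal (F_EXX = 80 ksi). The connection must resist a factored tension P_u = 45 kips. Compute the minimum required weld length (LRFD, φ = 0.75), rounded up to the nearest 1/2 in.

Throat t_e = 0.707 × 0.3125 = 0.2209 in.
φr_n = 0.75 × 0.6 × 80 × 0.2209 = 7.954 kips/in.
L_req = P_u / φr_n = 45 / 7.954 = 5.658 in total.
Round up → use L = 6 in.

L = 6 in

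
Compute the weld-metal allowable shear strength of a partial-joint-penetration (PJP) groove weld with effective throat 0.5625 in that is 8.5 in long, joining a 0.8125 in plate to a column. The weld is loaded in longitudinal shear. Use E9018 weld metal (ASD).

E90XX → F_EXX = 90 ksi.
Effective throat (given) t_e = 0.5625 in.
A_we = 0.5625 × 8.5 = 4.781 in².
F_nw = 0.6 F_EXX = 54 ksi.
R_n/Ω = (54 × 4.781) / 2.0 = 129.1 kip.

R_n/Ω ≈ 129 kip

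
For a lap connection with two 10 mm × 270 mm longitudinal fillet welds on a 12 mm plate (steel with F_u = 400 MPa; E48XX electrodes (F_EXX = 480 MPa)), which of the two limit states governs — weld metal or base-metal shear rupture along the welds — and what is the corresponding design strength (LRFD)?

t_e = 0.707 × 10 = 7.07 mm; L = 540 mm.
Weld metal: φR_n = 0.75 × 0.6 × 480 × 7.07 × 540 × 10⁻³ = 824.6 kN.
Base metal (shear rupture): φR_n = 0.75 × 0.6 × 400 × 12 × 540 × 10⁻³ = 1166 kN.
Governing: weld metal.

φR_n ≈ 825 kN (weld metal governs)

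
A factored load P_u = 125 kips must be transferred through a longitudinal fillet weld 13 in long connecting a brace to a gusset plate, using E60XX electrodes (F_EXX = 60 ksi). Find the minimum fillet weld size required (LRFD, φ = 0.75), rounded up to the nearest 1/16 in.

Total weld length L = 13 in.
Required throat t_e = P_u / (φ × 0.6 F_EXX × L) = 125 / (0.75 × 0.6 × 60 × 13) = 0.3561 in.
Required leg w = t_e / 0.707 = 0.5037 in → use 9/16 in.

w = 9/16 in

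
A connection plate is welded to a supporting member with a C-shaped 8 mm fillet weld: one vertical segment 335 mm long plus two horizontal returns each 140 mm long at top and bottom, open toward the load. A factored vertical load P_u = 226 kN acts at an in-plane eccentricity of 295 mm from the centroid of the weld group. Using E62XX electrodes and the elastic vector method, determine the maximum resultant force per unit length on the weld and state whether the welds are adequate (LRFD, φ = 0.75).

f_max ≈ 1330 N/mm; adequate

E62XX → F_EXX = 620 MPa.
Total weld length L_w = 615 mm. Treat welds as unit-width lines.
Centroid: x̄ = 2×140×70 / 615 = 31.87 mm from the vertical weld.
Polar moment about centroid: J = I_x + I_y = [335³/12 + 2×140×167.5²] + [335×31.87² + 2(140³/12 + 140×38.13²)] = 12190000 mm³.
Direct shear f_v = P/L_w = 226×10³ / 615 = 367.5 N/mm (vertical).
Torsion M = P·e = 226×10³ × 295 = 66670000 N·mm.
Critical point at (x, y) = (108.1, 167.5) from centroid. f_tx = M·y/J = 915.8 N/mm; f_ty = M·x/J = 591.2 N/mm.
Resultant f_max = √[f_tx² + (f_v + f_ty)²] = √[915.8² + (367.5 + 591.2)²] = 1326 N/mm.
Capacity per unit length: φr_n = 0.75 × 0.6 × 620 × (0.707 × 8) = 1578 N/mm.
1326 ≤ 1578 → adequate.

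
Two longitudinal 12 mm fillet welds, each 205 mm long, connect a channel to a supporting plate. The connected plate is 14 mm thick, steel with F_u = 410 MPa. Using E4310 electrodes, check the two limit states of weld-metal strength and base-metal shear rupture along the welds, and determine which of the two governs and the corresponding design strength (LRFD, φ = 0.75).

φR_n ≈ 673 kN (weld metal governs)

E43XX → F_EXX = 430 MPa.
t_e = 0.707 × 12 = 8.484 mm; L = 410 mm.
Weld metal: φR_n = 0.75 × 0.6 × 430 × 8.484 × 410 × 10⁻³ = 673.1 kN.
Base metal (shear rupture): φR_n = 0.75 × 0.6 × 410 × 14 × 410 × 10⁻³ = 1059 kN.
Governing: weld metal.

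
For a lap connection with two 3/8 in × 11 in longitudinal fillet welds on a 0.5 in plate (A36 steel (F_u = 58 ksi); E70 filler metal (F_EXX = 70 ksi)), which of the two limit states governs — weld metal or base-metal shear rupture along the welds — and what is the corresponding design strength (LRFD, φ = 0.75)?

φR_n ≈ 184 kip (weld metal governs)

t_e = 0.707 × 0.375 = 0.2651 in; L = 22 in.
Weld metal: φR_n = 0.75 × 0.6 × 70 × 0.2651 × 22 = 183.7 kip.
Base metal (shear rupture): φR_n = 0.75 × 0.6 × 58 × 0.5 × 22 = 287.1 kip.
Governing: weld metal.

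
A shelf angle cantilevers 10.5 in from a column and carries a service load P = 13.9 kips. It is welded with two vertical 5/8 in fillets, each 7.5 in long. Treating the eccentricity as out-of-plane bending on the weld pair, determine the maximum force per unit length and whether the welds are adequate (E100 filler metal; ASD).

f_max ≈ 7.84 kip/in; adequate

E100XX → F_EXX = 100 ksi.
L_w = 2 × 7.5 = 15 in; section modulus (unit throat) S = 2 × L²/6 = 18.75 in².
Direct shear f_v = P/L_w = 13.9/15 = 0.9267 kip/in.
Moment M = P × e = 13.9 × 10.5 = 145.95 kip·in; bending f_b = M/S = 7.784 kip/in.
f_max = √(f_v² + f_b²) = √(0.9267² + 7.784²) = 7.839 kip/in.
r_n/Ω = (1/2.0) × 0.6 × 100 × (0.707 × 0.625) = 13.26 kip/in → adequate.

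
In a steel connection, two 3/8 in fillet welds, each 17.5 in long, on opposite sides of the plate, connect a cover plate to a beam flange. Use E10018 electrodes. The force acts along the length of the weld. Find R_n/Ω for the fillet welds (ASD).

E100XX → F_EXX = 100 ksi.
Effective throat t_e = 0.707 × 0.375 = 0.2651 in.
Total length L = 35 in; A_we = 0.2651 × 35 = 9.279 in².
F_nw = 0.6 F_EXX = 0.6 × 100 = 60 ksi.
R_n = 60 × 9.279 = 556.8 kip; R_n/Ω = 556.8/2.0 = 278.4 kip.

R_n/Ω ≈ 278 kip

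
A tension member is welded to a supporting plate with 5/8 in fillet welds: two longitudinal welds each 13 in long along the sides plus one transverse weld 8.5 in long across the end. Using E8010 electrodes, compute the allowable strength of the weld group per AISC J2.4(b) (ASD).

E80XX → F_EXX = 80 ksi.
t_e = 0.707 × 0.625 = 0.4419 in.
R_nwl = 0.6 × 80 × 0.4419 × 26 = 551.5 kip (longitudinal, 2 welds).
R_nwt = 0.6 × 80 × 0.4419 × 8.5 = 180.3 kip (transverse, base value).
(i) R_nwl + R_nwt = 731.7 kip; (ii) 0.85 R_nwl + 1.5 R_nwt = 739.2 kip.
R_n = max = 739.2 kip [governs: (ii)]; R_n/Ω = 369.6 kip.

R_n/Ω ≈ 370 kip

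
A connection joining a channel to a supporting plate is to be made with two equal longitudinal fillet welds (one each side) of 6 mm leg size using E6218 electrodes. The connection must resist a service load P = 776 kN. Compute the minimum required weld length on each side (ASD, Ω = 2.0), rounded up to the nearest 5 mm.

L = 495 mm on each side

E62XX → F_EXX = 620 MPa.
Throat t_e = 0.707 × 6 = 4.242 mm.
r_n/Ω = (0.6 × 620 × 4.242) / 2.0 = 789 N/mm = 0.789 kN/mm.
L_req = P / (r_n/Ω) = 776 / 0.789 = 983.5 mm total.
Per side: 983.5 / 2 = 491.8 mm.
Round up → use L = 495 mm on each side.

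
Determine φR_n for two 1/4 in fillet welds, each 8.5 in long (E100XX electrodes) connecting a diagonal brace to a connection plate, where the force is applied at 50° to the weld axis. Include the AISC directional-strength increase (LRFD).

φR_n ≈ 181 kip

E100XX → F_EXX = 100 ksi.
t_e = 0.707 × 0.25 = 0.1767 in; A_we = 0.1767 × 17 = 3.005 in².
Directional factor: 1.0 + 0.5 sin^1.5(50°) = 1.335.
F_nw = 0.6 × 100 × 1.335 = 80.11 ksi.
φR_n = 0.75 × 80.11 × 3.005 = 180.5 kip.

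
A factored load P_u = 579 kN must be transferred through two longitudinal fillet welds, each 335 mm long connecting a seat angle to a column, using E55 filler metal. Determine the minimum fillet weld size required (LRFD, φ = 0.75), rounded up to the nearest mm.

E55XX → F_EXX = 550 MPa.
Total weld length L = 670 mm.
Required throat t_e = P_u / (φ × 0.6 F_EXX × L) = 579 / (0.75 × 0.6 × 550 × 670 × 10⁻³) = 3.492 mm.
Required leg w = t_e / 0.707 = 4.939 mm → use 5 mm.

w = 5 mm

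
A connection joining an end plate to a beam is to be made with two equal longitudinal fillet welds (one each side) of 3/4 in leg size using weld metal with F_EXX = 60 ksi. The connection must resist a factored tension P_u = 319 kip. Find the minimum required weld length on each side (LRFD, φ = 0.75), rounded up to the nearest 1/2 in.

L = 11.5 in on each side

Throat t_e = 0.707 × 0.75 = 0.5302 in.
φr_n = 0.75 × 0.6 × 60 × 0.5302 = 14.32 kip/in.
L_req = P_u / φr_n = 319 / 14.32 = 22.28 in total.
Per side: 22.28 / 2 = 11.14 in.
Round up → use L = 11.5 in on each side.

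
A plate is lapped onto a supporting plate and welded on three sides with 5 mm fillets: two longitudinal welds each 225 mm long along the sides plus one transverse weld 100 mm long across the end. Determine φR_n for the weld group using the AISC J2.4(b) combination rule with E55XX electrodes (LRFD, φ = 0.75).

φR_n ≈ 481 kN

E55XX → F_EXX = 550 MPa.
t_e = 0.707 × 5 = 3.535 mm.
R_nwl = 0.6 × 550 × 3.535 × 450 × 10⁻³ = 524.9 kN (longitudinal, 2 welds).
R_nwt = 0.6 × 550 × 3.535 × 100 × 10⁻³ = 116.7 kN (transverse, base value).
(i) R_nwl + R_nwt = 641.6 kN; (ii) 0.85 R_nwl + 1.5 R_nwt = 621.2 kN.
R_n = max = 641.6 kN [governs: (i)]; φR_n = 481.2 kN.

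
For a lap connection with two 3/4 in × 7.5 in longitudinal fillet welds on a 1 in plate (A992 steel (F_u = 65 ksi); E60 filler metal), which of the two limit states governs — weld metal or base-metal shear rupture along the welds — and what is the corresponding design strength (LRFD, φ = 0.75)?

E60XX → F_EXX = 60 ksi.
t_e = 0.707 × 0.75 = 0.5302 in; L = 15 in.
Weld metal: φR_n = 0.75 × 0.6 × 60 × 0.5302 × 15 = 214.8 kip.
Base metal (shear rupture): φR_n = 0.75 × 0.6 × 65 × 1 × 15 = 438.8 kip.
Governing: weld metal.

φR_n ≈ 215 kip (weld metal governs)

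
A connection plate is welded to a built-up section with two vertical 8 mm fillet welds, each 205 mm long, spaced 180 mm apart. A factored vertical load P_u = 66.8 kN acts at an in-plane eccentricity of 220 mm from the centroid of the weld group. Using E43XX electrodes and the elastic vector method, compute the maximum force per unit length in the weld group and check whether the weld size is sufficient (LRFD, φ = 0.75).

E43XX → F_EXX = 430 MPa.
Total weld length L_w = 410 mm. Treat welds as unit-width lines.
Polar moment about centroid: J = 2[d³/12 + d(b/2)²] = 2[205³/12 + 205×90²] = 4757000 mm³.
Direct shear f_v = P/L_w = 66.8×10³ / 410 = 162.9 N/mm (vertical).
Torsion M = P·e = 66.8×10³ × 220 = 14696000 N·mm.
Critical point at (x, y) = (90, 102.5) from centroid. f_tx = M·y/J = 316.7 N/mm; f_ty = M·x/J = 278 N/mm.
Resultant f_max = √[f_tx² + (f_v + f_ty)²] = √[316.7² + (162.9 + 278)²] = 542.9 N/mm.
Capacity per unit length: φr_n = 0.75 × 0.6 × 430 × (0.707 × 8) = 1094 N/mm.
542.9 ≤ 1094 → adequate.

f_max ≈ 543 N/mm; adequate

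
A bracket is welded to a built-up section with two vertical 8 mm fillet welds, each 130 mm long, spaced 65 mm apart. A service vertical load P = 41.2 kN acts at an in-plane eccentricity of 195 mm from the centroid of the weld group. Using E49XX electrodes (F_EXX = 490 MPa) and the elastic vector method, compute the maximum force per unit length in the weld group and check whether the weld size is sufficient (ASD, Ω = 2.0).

Total weld length L_w = 260 mm. Treat welds as unit-width lines.
Polar moment about centroid: J = 2[d³/12 + d(b/2)²] = 2[130³/12 + 130×32.5²] = 640800 mm³.
Direct shear f_v = P/L_w = 41.2×10³ / 260 = 158.5 N/mm (vertical).
Torsion M = P·e = 41.2×10³ × 195 = 8034000 N·mm.
Critical point at (x, y) = (32.5, 65) from centroid. f_tx = M·y/J = 814.9 N/mm; f_ty = M·x/J = 407.5 N/mm.
Resultant f_max = √[f_tx² + (f_v + f_ty)²] = √[814.9² + (158.5 + 407.5)²] = 992.2 N/mm.
Capacity per unit length: r_n/Ω = (1/2.0) × 0.6 × 490 × (0.707 × 8) = 831.4 N/mm.
992.2 > 831.4 → NOT adequate.

f_max ≈ 992 N/mm; NOT adequate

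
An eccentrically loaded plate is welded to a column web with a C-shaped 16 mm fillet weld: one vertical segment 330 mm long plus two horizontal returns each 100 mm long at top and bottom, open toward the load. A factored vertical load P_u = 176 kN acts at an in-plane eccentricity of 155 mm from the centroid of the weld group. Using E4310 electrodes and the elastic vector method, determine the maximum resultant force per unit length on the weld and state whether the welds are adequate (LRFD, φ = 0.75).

f_max ≈ 769 N/mm; adequate

E43XX → F_EXX = 430 MPa.
Total weld length L_w = 530 mm. Treat welds as unit-width lines.
Centroid: x̄ = 2×100×50 / 530 = 18.87 mm from the vertical weld.
Polar moment about centroid: J = I_x + I_y = [330³/12 + 2×100×165²] + [330×18.87² + 2(100³/12 + 100×31.13²)] = 8918000 mm³.
Direct shear f_v = P/L_w = 176×10³ / 530 = 332.1 N/mm (vertical).
Torsion M = P·e = 176×10³ × 155 = 27280000 N·mm.
Critical point at (x, y) = (81.13, 165) from centroid. f_tx = M·y/J = 504.7 N/mm; f_ty = M·x/J = 248.2 N/mm.
Resultant f_max = √[f_tx² + (f_v + f_ty)²] = √[504.7² + (332.1 + 248.2)²] = 769.1 N/mm.
Capacity per unit length: φr_n = 0.75 × 0.6 × 430 × (0.707 × 16) = 2189 N/mm.
769.1 ≤ 2189 → adequate.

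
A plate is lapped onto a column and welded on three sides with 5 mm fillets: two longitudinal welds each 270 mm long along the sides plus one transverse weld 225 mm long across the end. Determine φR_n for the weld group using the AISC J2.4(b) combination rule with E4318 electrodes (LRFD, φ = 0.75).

φR_n ≈ 545 kN

E43XX → F_EXX = 430 MPa.
t_e = 0.707 × 5 = 3.535 mm.
R_nwl = 0.6 × 430 × 3.535 × 540 × 10⁻³ = 492.5 kN (longitudinal, 2 welds).
R_nwt = 0.6 × 430 × 3.535 × 225 × 10⁻³ = 205.2 kN (transverse, base value).
(i) R_nwl + R_nwt = 697.7 kN; (ii) 0.85 R_nwl + 1.5 R_nwt = 726.4 kN.
R_n = max = 726.4 kN [governs: (ii)]; φR_n = 544.8 kN.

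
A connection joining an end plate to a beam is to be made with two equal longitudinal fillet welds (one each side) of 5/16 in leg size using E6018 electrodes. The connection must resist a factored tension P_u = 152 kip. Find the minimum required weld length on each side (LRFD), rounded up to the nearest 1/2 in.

L = 13 in on each side

E60XX → F_EXX = 60 ksi.
Throat t_e = 0.707 × 0.3125 = 0.2209 in.
φr_n = 0.75 × 0.6 × 60 × 0.2209 = 5.965 kip/in.
L_req = P_u / φr_n = 152 / 5.965 = 25.48 in total.
Per side: 25.48 / 2 = 12.74 in.
Round up → use L = 13 in on each side.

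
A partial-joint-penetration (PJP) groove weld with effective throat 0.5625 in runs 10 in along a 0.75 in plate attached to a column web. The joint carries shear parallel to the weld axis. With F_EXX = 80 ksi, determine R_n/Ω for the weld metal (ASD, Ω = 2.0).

Effective throat (given) t_e = 0.5625 in.
A_we = 0.5625 × 10 = 5.625 in².
F_nw = 0.6 F_EXX = 48 ksi.
R_n/Ω = (48 × 5.625) / 2.0 = 135 kip.

R_n/Ω ≈ 135 kip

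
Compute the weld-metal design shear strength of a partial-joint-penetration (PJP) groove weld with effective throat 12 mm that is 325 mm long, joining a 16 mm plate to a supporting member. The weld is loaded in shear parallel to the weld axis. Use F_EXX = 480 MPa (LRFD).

φR_n ≈ 842 kN

Effective throat (given) t_e = 12 mm.
A_we = 12 × 325 = 3900 mm².
F_nw = 0.6 F_EXX = 288 MPa.
φR_n = 0.75 × 288 × 3900 × 10⁻³ = 842.4 kN.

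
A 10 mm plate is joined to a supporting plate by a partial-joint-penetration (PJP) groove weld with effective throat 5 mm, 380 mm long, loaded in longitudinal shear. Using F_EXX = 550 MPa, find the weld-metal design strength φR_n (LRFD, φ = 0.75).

Effective throat (given) t_e = 5 mm.
A_we = 5 × 380 = 1900 mm².
F_nw = 0.6 F_EXX = 330 MPa.
φR_n = 0.75 × 330 × 1900 × 10⁻³ = 470.2 kN.

φR_n ≈ 470 kN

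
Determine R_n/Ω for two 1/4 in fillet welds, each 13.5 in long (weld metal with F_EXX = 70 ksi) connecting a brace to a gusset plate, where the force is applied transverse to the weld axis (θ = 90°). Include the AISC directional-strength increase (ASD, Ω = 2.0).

t_e = 0.707 × 0.25 = 0.1767 in; A_we = 0.1767 × 27 = 4.772 in².
Directional factor: 1.0 + 0.5 sin^1.5(90°) = 1.5.
F_nw = 0.6 × 70 × 1.5 = 63 ksi.
R_n/Ω = (63 × 4.772) / 2.0 = 150.3 kip.

R_n/Ω ≈ 150 kip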